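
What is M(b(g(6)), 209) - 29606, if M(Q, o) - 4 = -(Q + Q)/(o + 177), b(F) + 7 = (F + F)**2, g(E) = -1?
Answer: -5713183/193 ≈ -29602.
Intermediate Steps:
b(F) = -7 + 4*F**2 (b(F) = -7 + (F + F)**2 = -7 + (2*F)**2 = -7 + 4*F**2)
M(Q, o) = 4 - 2*Q/(177 + o) (M(Q, o) = 4 - (Q + Q)/(o + 177) = 4 - 2*Q/(177 + o))
M(b(g(6)), 209) - 29606 = 2*(354 - (-7 + 4*(-1)**2) + 2*209)/(177 + 209) - 29606 = 2*(354 - (-7 + 4*1) + 418)/386 - 29606 = 2*(1/386)*(354 - (-7 + 4) + 418) - 29606 = 2*(1/386)*(354 - 1*(-3) + 418) - 29606 = 2*(1/386)*(354 + 3 + 418) - 29606 = 2*(1/386)*775 - 29606 = 775/193 - 29606 = -5713183/193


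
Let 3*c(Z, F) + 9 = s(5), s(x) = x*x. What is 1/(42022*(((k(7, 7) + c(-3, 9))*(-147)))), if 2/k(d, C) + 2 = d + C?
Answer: -1/33974787 ≈ -2.9434e-8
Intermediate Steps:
k(d, C) = 2/(-2 + C + d) (k(d, C) = 2/(-2 + (d + C)) = 2/(-2 + (C + d)) = 2/(-2 + C + d))
s(x) = x²
c(Z, F) = 16/3 (c(Z, F) = -3 + (⅓)*5² = -3 + (⅓)*25 = -3 + 25/3 = 16/3)
1/(42022*(((k(7, 7) + c(-3, 9))*(-147)))) = 1/(42022*(((2/(-2 + 7 + 7) + 16/3)*(-147)))) = 1/(42022*(((2/12 + 16/3)*(-147)))) = 1/(42022*(((2*(1/12) + 16/3)*(-147)))) = 1/(42022*(((⅙ + 16/3)*(-147)))) = 1/(42022*(((11/2)*(-147)))) = 1/(42022*(-1617/2)) = (1/42022)*(-2/1617) = -1/33974787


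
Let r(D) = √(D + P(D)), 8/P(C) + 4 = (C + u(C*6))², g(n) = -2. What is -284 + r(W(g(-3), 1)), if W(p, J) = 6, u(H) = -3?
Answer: -284 + √190/5 ≈ -281.24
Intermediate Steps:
P(C) = 8/(-4 + (-3 + C)²) (P(C) = 8/(-4 + (C - 3)²) = 8/(-4 + (-3 + C)²))
r(D) = √(D + 8/(-4 + (-3 + D)²))
-284 + r(W(g(-3), 1)) = -284 + √((8 + 6*(-4 + (-3 + 6)²))/(-4 + (-3 + 6)²)) = -284 + √((8 + 6*(-4 + 3²))/(-4 + 3²)) = -284 + √((8 + 6*(-4 + 9))/(-4 + 9)) = -284 + √((8 + 6*5)/5) = -284 + √((8 + 30)/5) = -284 + √((⅕)*38) = -284 + √(38/5) = -284 + √190/5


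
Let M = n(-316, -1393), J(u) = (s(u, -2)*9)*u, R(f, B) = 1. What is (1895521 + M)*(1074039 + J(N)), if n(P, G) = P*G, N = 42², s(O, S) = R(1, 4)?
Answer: 2545724274735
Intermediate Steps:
s(O, S) = 1
N = 1764
J(u) = 9*u (J(u) = (1*9)*u = 9*u)
n(P, G) = G*P
M = 440188 (M = -1393*(-316) = 440188)
(1895521 + M)*(1074039 + J(N)) = (1895521 + 440188)*(1074039 + 9*1764) = 2335709*(1074039 + 15876) = 2335709*1089915 = 2545724274735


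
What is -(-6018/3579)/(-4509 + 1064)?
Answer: -2006/4109885 ≈ -0.00048809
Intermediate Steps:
-(-6018/3579)/(-4509 + 1064) = -(-6018*1/3579)/(-3445) = -(-2006)*(-1)/(1193*3445) = -1*2006/4109885 = -2006/4109885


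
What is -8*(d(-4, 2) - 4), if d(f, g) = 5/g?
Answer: 12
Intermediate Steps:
-8*(d(-4, 2) - 4) = -8*(5/2 - 4) = -8*(-3/2) = 12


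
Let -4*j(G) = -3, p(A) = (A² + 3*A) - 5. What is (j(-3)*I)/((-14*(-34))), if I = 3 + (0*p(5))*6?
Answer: 9/1904 ≈ 0.0047269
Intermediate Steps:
p(A) = -5 + A² + 3*A
j(G) = ¾ (j(G) = -¼*(-3) = ¾)
I = 3 (I = 3 + (0*(-5 + 5² + 3*5))*6 = 3 + (0*(-5 + 25 + 15))*6 = 3 + (0*35)*6 = 3 + 0*6 = 3 + 0 = 3)
(j(-3)*I)/((-14*(-34))) = ((¾)*3)/((-14*(-34))) = (9/4)/476 = (9/4)*(1/476) = 9/1904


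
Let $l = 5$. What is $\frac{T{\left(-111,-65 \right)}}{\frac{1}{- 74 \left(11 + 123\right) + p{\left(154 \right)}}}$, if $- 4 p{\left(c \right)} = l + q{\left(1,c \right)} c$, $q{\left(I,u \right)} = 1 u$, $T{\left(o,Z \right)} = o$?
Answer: $\frac{7035735}{4} \approx 1.7589 \cdot 10^{6}$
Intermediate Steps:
$q{\left(I,u \right)} = u$
$p{\left(c \right)} = - \frac{5}{4} - \frac{c^{2}}{4}$ ($p{\left(c \right)} = - \frac{5 + c c}{4} = - \frac{5 + c^{2}}{4} = - \frac{5}{4} - \frac{c^{2}}{4}$)
$\frac{T{\left(-111,-65 \right)}}{\frac{1}{- 74 \left(11 + 123\right) + p{\left(154 \right)}}} = - \frac{111}{\frac{1}{- 74 \left(11 + 123\right) - \left(\frac{5}{4} + \frac{154^{2}}{4}\right)}} = - \frac{111}{\frac{1}{\left(-74\right) 134 - \frac{23721}{4}}} = - \frac{111}{\frac{1}{-9916 - \frac{23721}{4}}} = - \frac{111}{\frac{1}{- \frac{63385}{4}}} = - \frac{111}{- \frac{4}{63385}} = \left(-111\right) \left(- \frac{63385}{4}\right) = \frac{7035735}{4}$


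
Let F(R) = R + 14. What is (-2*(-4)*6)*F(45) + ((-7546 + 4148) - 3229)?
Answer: -3795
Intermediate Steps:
F(R) = 14 + R
(-2*(-4)*6)*F(45) + ((-7546 + 4148) - 3229) = (-2*(-4)*6)*(14 + 45) + ((-7546 + 4148) - 3229) = (8*6)*59 + (-3398 - 3229) = 48*59 - 6627 = 2832 - 6627 = -3795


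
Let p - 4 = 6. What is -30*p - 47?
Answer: -347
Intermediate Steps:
p = 10 (p = 4 + 6 = 10)
-30*p - 47 = -30*10 - 47 = -300 - 47 = -347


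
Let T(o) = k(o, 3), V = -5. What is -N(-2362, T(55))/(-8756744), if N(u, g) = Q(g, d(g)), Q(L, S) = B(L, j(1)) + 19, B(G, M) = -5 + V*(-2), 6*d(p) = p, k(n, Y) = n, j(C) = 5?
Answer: 3/1094593 ≈ 2.7407e-6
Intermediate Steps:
T(o) = o
d(p) = p/6
B(G, M) = 5 (B(G, M) = -5 - 5*(-2) = -5 + 10 = 5)
Q(L, S) = 24 (Q(L, S) = 5 + 19 = 24)
N(u, g) = 24
-N(-2362, T(55))/(-8756744) = -24/(-8756744) = -24*(-1)/8756744 = -1*(-3/1094593) = 3/1094593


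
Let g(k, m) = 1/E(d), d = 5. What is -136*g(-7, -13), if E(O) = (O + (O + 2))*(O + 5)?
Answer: -17/15 ≈ -1.1333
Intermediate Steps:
E(O) = (2 + 2*O)*(5 + O) (E(O) = (O + (2 + O))*(5 + O) = (2 + 2*O)*(5 + O))
g(k, m) = 1/120 (g(k, m) = 1/(10 + 2*5**2 + 12*5) = 1/(10 + 2*25 + 60) = 1/(10 + 50 + 60) = 1/120)
-136*g(-7, -13) = -136*1/120 = -17/15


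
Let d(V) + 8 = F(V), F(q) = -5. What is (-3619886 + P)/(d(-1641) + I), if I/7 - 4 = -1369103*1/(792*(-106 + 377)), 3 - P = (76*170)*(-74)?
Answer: 571737365496/6364241 ≈ 89836.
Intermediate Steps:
d(V) = -13 (d(V) = -8 - 5 = -13)
P = 956083 (P = 3 - 76*170*(-74) = 3 - 12920*(-74) = 3 - 1*(-956080) = 3 + 956080 = 956083)
I = -3574025/214632 (I = 28 + 7*(-1369103*1/(792*(-106 + 377))) = 28 + 7*(-1369103/(271*792)) = 28 + 7*(-1369103/214632) = 28 - 9583721/214632 = -3574025/214632 ≈ -16.652)
(-3619886 + P)/(d(-1641) + I) = (-3619886 + 956083)/(-13 - 3574025/214632) = -2663803/(-6364241/214632) = -2663803*(-214632/6364241) = 571737365496/6364241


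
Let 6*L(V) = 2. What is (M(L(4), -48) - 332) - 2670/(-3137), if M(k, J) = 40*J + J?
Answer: -7212430/3137 ≈ -2299.1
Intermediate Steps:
L(V) = ⅓ (L(V) = (⅙)*2 = ⅓)
M(k, J) = 41*J
(M(L(4), -48) - 332) - 2670/(-3137) = (41*(-48) - 332) - 2670/(-3137) = (-1968 - 332) - 2670*(-1/3137) = -2300 + 2670/3137 = -7212430/3137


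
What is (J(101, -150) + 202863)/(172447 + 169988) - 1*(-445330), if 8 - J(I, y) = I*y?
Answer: 152496796571/342435 ≈ 4.4533e+5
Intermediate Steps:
J(I, y) = 8 - I*y
(J(101, -150) + 202863)/(172447 + 169988) - 1*(-445330) = ((8 - 1*101*(-150)) + 202863)/(172447 + 169988) - 1*(-445330) = ((8 + 15150) + 202863)/342435 + 445330 = (15158 + 202863)*(1/342435) + 445330 = 218021*(1/342435) + 445330 = 218021/342435 + 445330 = 152496796571/342435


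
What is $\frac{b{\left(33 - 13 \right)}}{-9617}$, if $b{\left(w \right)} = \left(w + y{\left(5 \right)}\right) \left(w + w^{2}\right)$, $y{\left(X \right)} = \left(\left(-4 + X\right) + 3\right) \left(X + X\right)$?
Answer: $- \frac{25200}{9617} \approx -2.6204$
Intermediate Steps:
$y{\left(X \right)} = 2 X \left(-1 + X\right)$ ($y{\left(X \right)} = \left(-1 + X\right) 2 X = 2 X \left(-1 + X\right)$)
$b{\left(w \right)} = \left(40 + w\right) \left(w + w^{2}\right)$ ($b{\left(w \right)} = \left(w + 2 \cdot 5 \left(-1 + 5\right)\right) \left(w + w^{2}\right) = \left(w + 2 \cdot 5 \cdot 4\right) \left(w + w^{2}\right) = \left(w + 40\right) \left(w + w^{2}\right) = \left(40 + w\right) \left(w + w^{2}\right)$)
$\frac{b{\left(33 - 13 \right)}}{-9617} = \frac{\left(33 - 13\right) \left(40 + \left(33 - 13\right)^{2} + 41 \left(33 - 13\right)\right)}{-9617} = 20 \left(40 + 20^{2} + 41 \cdot 20\right) \left(- \frac{1}{9617}\right) = 20 \left(40 + 400 + 820\right) \left(- \frac{1}{9617}\right) = 20 \cdot 1260 \left(- \frac{1}{9617}\right) = 25200 \left(- \frac{1}{9617}\right) = - \frac{25200}{9617}$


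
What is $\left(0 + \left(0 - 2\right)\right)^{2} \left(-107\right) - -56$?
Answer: $-372$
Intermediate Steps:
$\left(0 + \left(0 - 2\right)\right)^{2} \left(-107\right) - -56 = \left(0 + \left(0 - 2\right)\right)^{2} \left(-107\right) + 56 = \left(0 - 2\right)^{2} \left(-107\right) + 56 = \left(-2\right)^{2} \left(-107\right) + 56 = 4 \left(-107\right) + 56 = -428 + 56 = -372$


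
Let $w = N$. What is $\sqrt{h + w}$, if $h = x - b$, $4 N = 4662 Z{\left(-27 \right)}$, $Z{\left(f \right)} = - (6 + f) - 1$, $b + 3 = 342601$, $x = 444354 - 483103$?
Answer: $i \sqrt{358037} \approx 598.36 i$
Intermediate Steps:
$x = -38749$
$b = 342598$ ($b = -3 + 342601 = 342598$)
$Z{\left(f \right)} = -7 - f$ ($Z{\left(f \right)} = \left(-6 - f\right) - 1 = -7 - f$)
$N = 23310$ ($N = \frac{4662 \left(-7 - -27\right)}{4} = \frac{4662 \left(-7 + 27\right)}{4} = \frac{4662 \cdot 20}{4} = \frac{1}{4} \cdot 93240 = 23310$)
$h = -381347$ ($h = -38749 - 342598 = -381347$)
$w = 23310$
$\sqrt{h + w} = \sqrt{-381347 + 23310} = \sqrt{-358037} = i \sqrt{358037}$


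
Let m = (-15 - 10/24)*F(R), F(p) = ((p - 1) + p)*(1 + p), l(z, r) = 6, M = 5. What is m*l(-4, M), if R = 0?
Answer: 185/2 ≈ 92.500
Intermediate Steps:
F(p) = (1 + p)*(-1 + 2*p) (F(p) = ((-1 + p) + p)*(1 + p) = (-1 + 2*p)*(1 + p) = (1 + p)*(-1 + 2*p))
m = 185/12 (m = (-15 - 10/24)*(-1 + 0 + 2*0²) = (-15 - 10*1/24)*(-1 + 0 + 2*0) = (-15 - 5/12)*(-1 + 0 + 0) = -185/12*(-1) = 185/12 ≈ 15.417)
m*l(-4, M) = (185/12)*6 = 185/2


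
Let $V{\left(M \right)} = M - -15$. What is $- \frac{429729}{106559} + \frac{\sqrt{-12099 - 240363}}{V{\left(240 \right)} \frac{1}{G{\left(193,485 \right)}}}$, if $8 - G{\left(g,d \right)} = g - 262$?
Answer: $- \frac{429729}{106559} + \frac{77 i \sqrt{252462}}{255} \approx -4.0328 + 151.72 i$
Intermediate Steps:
$G{\left(g,d \right)} = 270 - g$ ($G{\left(g,d \right)} = 8 - \left(g - 262\right) = 8 - \left(-262 + g\right) = 270 - g$)
$V{\left(M \right)} = 15 + M$ ($V{\left(M \right)} = M + 15 = 15 + M$)
$- \frac{429729}{106559} + \frac{\sqrt{-12099 - 240363}}{V{\left(240 \right)} \frac{1}{G{\left(193,485 \right)}}} = - \frac{429729}{106559} + \frac{\sqrt{-12099 - 240363}}{\left(15 + 240\right) \frac{1}{270 - 193}} = \left(-429729\right) \frac{1}{106559} + \frac{\sqrt{-252462}}{255 \frac{1}{270 - 193}} = - \frac{429729}{106559} + \frac{i \sqrt{252462}}{255 \cdot \frac{1}{77}} = - \frac{429729}{106559} + \frac{i \sqrt{252462}}{\frac{255}{77}} = - \frac{429729}{106559} + i \sqrt{252462} \cdot \frac{77}{255} = - \frac{429729}{106559} + \frac{77 i \sqrt{252462}}{255}$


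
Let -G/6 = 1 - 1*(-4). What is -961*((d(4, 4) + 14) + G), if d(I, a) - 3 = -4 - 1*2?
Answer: 18259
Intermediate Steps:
G = -30 (G = -6*(1 - 1*(-4)) = -6*(1 + 4) = -6*5 = -30)
d(I, a) = -3 (d(I, a) = 3 + (-4 - 1*2) = 3 + (-4 - 2) = 3 - 6 = -3)
-961*((d(4, 4) + 14) + G) = -961*((-3 + 14) - 30) = -961*(11 - 30) = -961*(-19) = 18259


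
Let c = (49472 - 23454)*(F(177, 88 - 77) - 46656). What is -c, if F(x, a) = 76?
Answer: 1211918440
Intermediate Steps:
c = -1211918440 (c = (49472 - 23454)*(76 - 46656) = 26018*(-46580) = -1211918440)
-c = -1*(-1211918440) = 1211918440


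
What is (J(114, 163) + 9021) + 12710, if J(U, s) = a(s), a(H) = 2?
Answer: 21733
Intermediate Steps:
J(U, s) = 2
(J(114, 163) + 9021) + 12710 = (2 + 9021) + 12710 = 9023 + 12710 = 21733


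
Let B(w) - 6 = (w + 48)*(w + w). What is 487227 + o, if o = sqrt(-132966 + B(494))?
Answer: 487227 + 2*sqrt(100634) ≈ 4.8786e+5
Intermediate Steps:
B(w) = 6 + 2*w*(48 + w) (B(w) = 6 + (w + 48)*(w + w) = 6 + (48 + w)*(2*w) = 6 + 2*w*(48 + w))
o = 2*sqrt(100634) (o = sqrt(-132966 + (6 + 2*494**2 + 96*494)) = sqrt(-132966 + (6 + 2*244036 + 47424)) = sqrt(-132966 + (6 + 488072 + 47424)) = sqrt(-132966 + 535502) = sqrt(402536) = 2*sqrt(100634) ≈ 634.46)
487227 + o = 487227 + 2*sqrt(100634)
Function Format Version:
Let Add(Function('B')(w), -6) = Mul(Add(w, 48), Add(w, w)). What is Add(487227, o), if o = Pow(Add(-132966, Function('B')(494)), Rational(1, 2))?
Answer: Add(487227, Mul(2, Pow(100634, Rational(1, 2)))) ≈ 4.8786e+5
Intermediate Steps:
Function('B')(w) = Add(6, Mul(2, w, Add(48, w))) (Function('B')(w) = Add(6, Mul(Add(w, 48), Add(w, w))) = Add(6, Mul(Add(48, w), Mul(2, w))) = Add(6, Mul(2, w, Add(48, w))))
o = Mul(2, Pow(100634, Rational(1, 2))) (o = Pow(Add(-132966, Add(6, Mul(2, Pow(494, 2)), Mul(96, 494))), Rational(1, 2)) = Pow(Add(-132966, Add(6, Mul(2, 244036), 47424)), Rational(1, 2)) = Pow(Add(-132966, Add(6, 488072, 47424)), Rational(1, 2)) = Pow(Add(-132966, 535502), Rational(1, 2)) = Pow(402536, Rational(1, 2)) = Mul(2, Pow(100634, Rational(1, 2))) ≈ 634.46)
Add(487227, o) = Add(487227, Mul(2, Pow(100634, Rational(1, 2))))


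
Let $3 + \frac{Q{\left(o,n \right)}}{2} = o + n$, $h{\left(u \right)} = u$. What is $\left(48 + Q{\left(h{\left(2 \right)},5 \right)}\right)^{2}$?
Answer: $3136$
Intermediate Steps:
$Q{\left(o,n \right)} = -6 + 2 n + 2 o$ ($Q{\left(o,n \right)} = -6 + 2 \left(o + n\right) = -6 + 2 \left(n + o\right) = -6 + \left(2 n + 2 o\right) = -6 + 2 n + 2 o$)
$\left(48 + Q{\left(h{\left(2 \right)},5 \right)}\right)^{2} = \left(48 + \left(-6 + 2 \cdot 5 + 2 \cdot 2\right)\right)^{2} = \left(48 + \left(-6 + 10 + 4\right)\right)^{2} = \left(48 + 8\right)^{2} = 56^{2} = 3136$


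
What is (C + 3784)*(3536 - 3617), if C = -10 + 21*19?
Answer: -338013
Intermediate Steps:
C = 389 (C = -10 + 399 = 389)
(C + 3784)*(3536 - 3617) = (389 + 3784)*(3536 - 3617) = 4173*(-81) = -338013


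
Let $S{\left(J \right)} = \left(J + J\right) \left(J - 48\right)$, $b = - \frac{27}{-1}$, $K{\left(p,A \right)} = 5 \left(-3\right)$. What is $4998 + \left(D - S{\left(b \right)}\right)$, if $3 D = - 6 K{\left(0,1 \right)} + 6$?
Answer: $6164$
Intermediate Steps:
$K{\left(p,A \right)} = -15$
$b = 27$ ($b = \left(-27\right) \left(-1\right) = 27$)
$D = 32$ ($D = \frac{\left(-6\right) \left(-15\right) + 6}{3} = \frac{90 + 6}{3} = \frac{1}{3} \cdot 96 = 32$)
$S{\left(J \right)} = 2 J \left(-48 + J\right)$
$4998 + \left(D - S{\left(b \right)}\right) = 4998 - \left(-32 + 2 \cdot 27 \left(-48 + 27\right)\right) = 4998 - \left(-32 + 2 \cdot 27 \left(-21\right)\right) = 4998 + \left(32 - -1134\right) = 4998 + \left(32 + 1134\right) = 4998 + 1166 = 6164$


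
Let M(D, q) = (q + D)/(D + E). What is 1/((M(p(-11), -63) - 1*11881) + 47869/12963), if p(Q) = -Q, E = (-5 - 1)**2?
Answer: -609261/7237054174 ≈ -8.4186e-5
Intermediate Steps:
E = 36 (E = (-6)**2 = 36)
M(D, q) = (D + q)/(36 + D) (M(D, q) = (q + D)/(D + 36) = (D + q)/(36 + D))
1/((M(p(-11), -63) - 1*11881) + 47869/12963) = 1/(((-1*(-11) - 63)/(36 - 1*(-11)) - 1*11881) + 47869/12963) = 1/(((11 - 63)/(36 + 11) - 11881) + 47869*(1/12963)) = 1/((-52/47 - 11881) + 47869/12963) = 1/(-558459/47 + 47869/12963) = 1/(-7237054174/609261) = -609261/7237054174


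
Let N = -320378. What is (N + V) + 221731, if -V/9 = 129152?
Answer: -1261015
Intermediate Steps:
V = -1162368 (V = -9*129152 = -1162368)
(N + V) + 221731 = (-320378 - 1162368) + 221731 = -1482746 + 221731 = -1261015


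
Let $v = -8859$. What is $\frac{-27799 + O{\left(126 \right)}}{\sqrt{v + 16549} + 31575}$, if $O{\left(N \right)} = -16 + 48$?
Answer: $- \frac{175348605}{199394587} + \frac{27767 \sqrt{7690}}{996972935} \approx -0.87696$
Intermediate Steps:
$O{\left(N \right)} = 32$
$\frac{-27799 + O{\left(126 \right)}}{\sqrt{v + 16549} + 31575} = \frac{-27799 + 32}{\sqrt{-8859 + 16549} + 31575} = - \frac{27767}{\sqrt{7690} + 31575} = - \frac{27767}{31575 + \sqrt{7690}}$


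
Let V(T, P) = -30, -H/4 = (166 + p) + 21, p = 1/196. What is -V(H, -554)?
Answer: 30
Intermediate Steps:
p = 1/196 ≈ 0.0051020
H = -36653/49 (H = -4*((166 + 1/196) + 21) = -4*(32537/196 + 21) = -4*36653/196 = -36653/49 ≈ -748.02)
-V(H, -554) = -1*(-30) = 30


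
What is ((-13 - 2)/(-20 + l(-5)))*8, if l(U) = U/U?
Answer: 120/19 ≈ 6.3158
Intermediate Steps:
l(U) = 1
((-13 - 2)/(-20 + l(-5)))*8 = ((-13 - 2)/(-20 + 1))*8 = -15/(-19)*8 = -15*(-1/19)*8 = (15/19)*8 = 120/19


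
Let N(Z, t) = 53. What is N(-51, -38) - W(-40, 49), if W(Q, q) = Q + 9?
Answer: 84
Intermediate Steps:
W(Q, q) = 9 + Q
N(-51, -38) - W(-40, 49) = 53 - (9 - 40) = 53 - 1*(-31) = 53 + 31 = 84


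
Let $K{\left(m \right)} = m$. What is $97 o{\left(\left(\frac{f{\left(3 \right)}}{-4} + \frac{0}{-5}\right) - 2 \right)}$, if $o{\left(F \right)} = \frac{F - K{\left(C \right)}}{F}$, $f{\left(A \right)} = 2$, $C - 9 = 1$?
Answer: $485$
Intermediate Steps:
$C = 10$ ($C = 9 + 1 = 10$)
$o{\left(F \right)} = \frac{-10 + F}{F}$ ($o{\left(F \right)} = \frac{F - 10}{F} = \frac{-10 + F}{F}$)
$97 o{\left(\left(\frac{f{\left(3 \right)}}{-4} + \frac{0}{-5}\right) - 2 \right)} = 97 \frac{-10 + \left(\left(\frac{2}{-4} + \frac{0}{-5}\right) - 2\right)}{\left(\frac{2}{-4} + \frac{0}{-5}\right) - 2} = 97 \frac{-10 + \left(\left(2 \left(- \frac{1}{4}\right) + 0 \left(- \frac{1}{5}\right)\right) - 2\right)}{\left(2 \left(- \frac{1}{4}\right) + 0 \left(- \frac{1}{5}\right)\right) - 2} = 97 \frac{-10 + \left(\left(- \frac{1}{2} + 0\right) - 2\right)}{\left(- \frac{1}{2} + 0\right) - 2} = 97 \frac{-10 - \frac{5}{2}}{- \frac{1}{2} - 2} = 97 \frac{-10 - \frac{5}{2}}{- \frac{5}{2}} = 97 \left(\left(- \frac{2}{5}\right) \left(- \frac{25}{2}\right)\right) = 97 \cdot 5 = 485$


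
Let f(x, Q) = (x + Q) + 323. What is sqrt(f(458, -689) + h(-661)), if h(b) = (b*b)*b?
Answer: I*sqrt(288804689) ≈ 16994.0*I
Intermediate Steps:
f(x, Q) = 323 + Q + x (f(x, Q) = (Q + x) + 323 = 323 + Q + x)
h(b) = b**3 (h(b) = b**2*b = b**3)
sqrt(f(458, -689) + h(-661)) = sqrt((323 - 689 + 458) + (-661)**3) = sqrt(92 - 288804781) = sqrt(-288804689) = I*sqrt(288804689)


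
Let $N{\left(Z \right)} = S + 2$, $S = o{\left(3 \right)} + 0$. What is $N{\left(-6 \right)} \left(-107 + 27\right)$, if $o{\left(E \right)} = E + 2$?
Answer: $-560$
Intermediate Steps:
$o{\left(E \right)} = 2 + E$
$S = 5$ ($S = \left(2 + 3\right) + 0 = 5 + 0 = 5$)
$N{\left(Z \right)} = 7$ ($N{\left(Z \right)} = 5 + 2 = 7$)
$N{\left(-6 \right)} \left(-107 + 27\right) = 7 \left(-107 + 27\right) = 7 \left(-80\right) = -560$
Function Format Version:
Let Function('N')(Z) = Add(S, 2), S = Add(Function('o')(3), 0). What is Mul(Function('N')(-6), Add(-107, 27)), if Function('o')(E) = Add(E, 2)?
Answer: -560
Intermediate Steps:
Function('o')(E) = Add(2, E)
S = 5 (S = Add(Add(2, 3), 0) = Add(5, 0) = 5)
Function('N')(Z) = 7 (Function('N')(Z) = Add(5, 2) = 7)
Mul(Function('N')(-6), Add(-107, 27)) = Mul(7, Add(-107, 27)) = Mul(7, -80) = -560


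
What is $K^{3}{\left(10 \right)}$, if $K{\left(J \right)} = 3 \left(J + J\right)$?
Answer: $216000$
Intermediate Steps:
$K{\left(J \right)} = 6 J$ ($K{\left(J \right)} = 3 \cdot 2 J = 6 J$)
$K^{3}{\left(10 \right)} = \left(6 \cdot 10\right)^{3} = 60^{3} = 216000$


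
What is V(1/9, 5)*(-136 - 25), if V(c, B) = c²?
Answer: -161/81 ≈ -1.9877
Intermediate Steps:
V(1/9, 5)*(-136 - 25) = (1/9)²*(-136 - 25) = (⅑)²*(-161) = (1/81)*(-161) = -161/81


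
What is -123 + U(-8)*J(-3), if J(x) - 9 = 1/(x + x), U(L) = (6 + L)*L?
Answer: 55/3 ≈ 18.333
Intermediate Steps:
U(L) = L*(6 + L)
J(x) = 9 + 1/(2*x) (J(x) = 9 + 1/(x + x) = 9 + 1/(2*x))
-123 + U(-8)*J(-3) = -123 + (-8*(6 - 8))*(9 + (½)/(-3)) = -123 + (-8*(-2))*(9 + (½)*(-⅓)) = -123 + 16*(9 - ⅙) = -123 + 16*(53/6) = -123 + 424/3 = 55/3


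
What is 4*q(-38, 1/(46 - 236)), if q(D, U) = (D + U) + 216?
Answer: 67638/95 ≈ 711.98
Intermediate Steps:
q(D, U) = 216 + D + U
4*q(-38, 1/(46 - 236)) = 4*(216 - 38 + 1/(46 - 236)) = 4*(216 - 38 + 1/(-190)) = 4*(216 - 38 - 1/190) = 4*(33819/190) = 67638/95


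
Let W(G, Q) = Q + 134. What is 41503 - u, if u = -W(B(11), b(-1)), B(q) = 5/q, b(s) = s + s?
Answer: 41635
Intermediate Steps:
b(s) = 2*s
W(G, Q) = 134 + Q
u = -132 (u = -(134 + 2*(-1)) = -(134 - 2) = -1*132 = -132)
41503 - u = 41503 - 1*(-132) = 41503 + 132 = 41635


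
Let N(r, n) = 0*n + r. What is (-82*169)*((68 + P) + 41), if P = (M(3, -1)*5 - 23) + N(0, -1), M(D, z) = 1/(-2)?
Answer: -1157143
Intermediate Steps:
M(D, z) = -½
N(r, n) = r (N(r, n) = 0 + r = r)
P = -51/2 (P = (-½*5 - 23) + 0 = (-5/2 - 23) + 0 = -51/2 + 0 = -51/2 ≈ -25.500)
(-82*169)*((68 + P) + 41) = (-82*169)*((68 - 51/2) + 41) = -13858*(85/2 + 41) = -13858*167/2 = -1157143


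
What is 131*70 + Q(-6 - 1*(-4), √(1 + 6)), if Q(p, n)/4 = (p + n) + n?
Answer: 9162 + 8*√7 ≈ 9183.2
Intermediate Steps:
Q(p, n) = 4*p + 8*n (Q(p, n) = 4*((p + n) + n) = 4*((n + p) + n) = 4*(p + 2*n) = 4*p + 8*n)
131*70 + Q(-6 - 1*(-4), √(1 + 6)) = 131*70 + (4*(-6 - 1*(-4)) + 8*√(1 + 6)) = 9170 + (4*(-6 + 4) + 8*√7) = 9170 + (4*(-2) + 8*√7) = 9170 + (-8 + 8*√7) = 9162 + 8*√7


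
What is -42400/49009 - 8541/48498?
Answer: -824967023/792279494 ≈ -1.0413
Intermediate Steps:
-42400/49009 - 8541/48498 = -42400*1/49009 - 8541*1/48498 = -42400/49009 - 2847/16166 = -824967023/792279494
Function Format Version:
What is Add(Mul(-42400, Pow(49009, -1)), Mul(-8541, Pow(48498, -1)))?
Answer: Rational(-824967023, 792279494) ≈ -1.0413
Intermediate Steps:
Add(Mul(-42400, Pow(49009, -1)), Mul(-8541, Pow(48498, -1))) = Add(Mul(-42400, Rational(1, 49009)), Mul(-8541, Rational(1, 48498))) = Add(Rational(-42400, 49009), Rational(-2847, 16166)) = Rational(-824967023, 792279494)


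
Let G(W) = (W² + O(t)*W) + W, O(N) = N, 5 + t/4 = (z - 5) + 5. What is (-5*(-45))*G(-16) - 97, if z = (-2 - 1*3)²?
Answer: -234097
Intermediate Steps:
z = 25 (z = (-2 - 3)² = (-5)² = 25)
t = 80 (t = -20 + 4*((25 - 5) + 5) = -20 + 4*(20 + 5) = -20 + 4*25 = -20 + 100 = 80)
G(W) = W² + 81*W (G(W) = (W² + 80*W) + W = W² + 81*W)
(-5*(-45))*G(-16) - 97 = (-5*(-45))*(-16*(81 - 16)) - 97 = 225*(-16*65) - 97 = 225*(-1040) - 97 = -234000 - 97 = -234097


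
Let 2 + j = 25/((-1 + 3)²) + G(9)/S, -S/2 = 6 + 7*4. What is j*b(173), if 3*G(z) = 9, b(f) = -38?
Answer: -2717/17 ≈ -159.82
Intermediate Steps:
G(z) = 3 (G(z) = (⅓)*9 = 3)
S = -68 (S = -2*(6 + 7*4) = -2*(6 + 28) = -2*34 = -68)
j = 143/34 (j = -2 + (25/((-1 + 3)²) + 3/(-68)) = -2 + (25/(2²) + 3*(-1/68)) = -2 + (25/4 - 3/68) = -2 + 211/34 = 143/34 ≈ 4.2059)
j*b(173) = (143/34)*(-38) = -2717/17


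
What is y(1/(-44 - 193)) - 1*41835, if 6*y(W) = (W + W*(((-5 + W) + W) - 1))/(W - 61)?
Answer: -860097312647/20559276 ≈ -41835.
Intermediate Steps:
y(W) = (W + W*(-6 + 2*W))/(6*(-61 + W)) (y(W) = ((W + W*(((-5 + W) + W) - 1))/(W - 61))/6 = ((W + W*((-5 + 2*W) - 1))/(-61 + W))/6 = ((W + W*(-6 + 2*W))/(-61 + W))/6 = (W + W*(-6 + 2*W))/(6*(-61 + W)))
y(1/(-44 - 193)) - 1*41835 = (-5 + 2/(-44 - 193))/(6*(-44 - 193)*(-61 + 1/(-44 - 193))) - 1*41835 = (⅙)*(-5 + 2/(-237))/(-237*(-61 + 1/(-237))) - 41835 = (⅙)*(-1/237)*(-5 + 2*(-1/237))/(-61 - 1/237) - 41835 = (⅙)*(-1/237)*(-5 - 2/237)/(-14458/237) - 41835 = (⅙)*(-1/237)*(-237/14458)*(-1187/237) - 41835 = -1187/20559276 - 41835 = -860097312647/20559276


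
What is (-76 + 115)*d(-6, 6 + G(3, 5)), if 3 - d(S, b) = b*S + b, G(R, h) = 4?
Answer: 2067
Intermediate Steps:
d(S, b) = 3 - b - S*b (d(S, b) = 3 - (b*S + b) = 3 - (S*b + b) = 3 - (b + S*b) = 3 + (-b - S*b) = 3 - b - S*b)
(-76 + 115)*d(-6, 6 + G(3, 5)) = (-76 + 115)*(3 - (6 + 4) - 1*(-6)*(6 + 4)) = 39*(3 - 1*10 - 1*(-6)*10) = 39*(3 - 10 + 60) = 39*53 = 2067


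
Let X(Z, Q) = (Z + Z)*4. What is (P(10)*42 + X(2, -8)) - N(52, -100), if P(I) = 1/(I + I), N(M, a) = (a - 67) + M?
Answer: 1331/10 ≈ 133.10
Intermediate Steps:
X(Z, Q) = 8*Z (X(Z, Q) = (2*Z)*4 = 8*Z)
N(M, a) = -67 + M + a (N(M, a) = (-67 + a) + M = -67 + M + a)
P(I) = 1/(2*I)
(P(10)*42 + X(2, -8)) - N(52, -100) = (((1/2)/10)*42 + 8*2) - (-67 + 52 - 100) = (((1/2)*(1/10))*42 + 16) - 1*(-115) = ((1/20)*42 + 16) + 115 = (21/10 + 16) + 115 = 181/10 + 115 = 1331/10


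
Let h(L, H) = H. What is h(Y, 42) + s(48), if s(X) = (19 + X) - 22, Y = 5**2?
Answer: 87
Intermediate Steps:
Y = 25
s(X) = -3 + X
h(Y, 42) + s(48) = 42 + (-3 + 48) = 42 + 45 = 87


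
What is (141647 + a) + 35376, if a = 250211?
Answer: 427234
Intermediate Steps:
(141647 + a) + 35376 = (141647 + 250211) + 35376 = 391858 + 35376 = 427234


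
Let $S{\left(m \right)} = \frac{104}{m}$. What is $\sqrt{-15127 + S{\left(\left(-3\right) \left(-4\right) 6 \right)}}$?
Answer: $\frac{i \sqrt{136130}}{3} \approx 122.99 i$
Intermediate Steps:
$\sqrt{-15127 + S{\left(\left(-3\right) \left(-4\right) 6 \right)}} = \sqrt{-15127 + \frac{104}{\left(-3\right) \left(-4\right) 6}} = \sqrt{-15127 + \frac{104}{12 \cdot 6}} = \sqrt{-15127 + \frac{104}{72}} = \sqrt{-15127 + 104 \cdot \frac{1}{72}} = \sqrt{-15127 + \frac{13}{9}} = \sqrt{- \frac{136130}{9}} = \frac{i \sqrt{136130}}{3}$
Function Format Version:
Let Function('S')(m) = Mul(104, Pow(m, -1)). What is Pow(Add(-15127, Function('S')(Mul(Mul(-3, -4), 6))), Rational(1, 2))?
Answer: Mul(Rational(1, 3), I, Pow(136130, Rational(1, 2))) ≈ Mul(122.99, I)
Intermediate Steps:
Pow(Add(-15127, Function('S')(Mul(Mul(-3, -4), 6))), Rational(1, 2)) = Pow(Add(-15127, Mul(104, Pow(Mul(Mul(-3, -4), 6), -1))), Rational(1, 2)) = Pow(Add(-15127, Mul(104, Pow(Mul(12, 6), -1))), Rational(1, 2)) = Pow(Add(-15127, Mul(104, Pow(72, -1))), Rational(1, 2)) = Pow(Add(-15127, Mul(104, Rational(1, 72))), Rational(1, 2)) = Pow(Add(-15127, Rational(13, 9)), Rational(1, 2)) = Pow(Rational(-136130, 9), Rational(1, 2)) = Mul(Rational(1, 3), I, Pow(136130, Rational(1, 2)))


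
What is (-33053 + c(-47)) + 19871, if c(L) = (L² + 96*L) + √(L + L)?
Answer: -15485 + I*√94 ≈ -15485.0 + 9.6954*I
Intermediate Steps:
c(L) = L² + 96*L + √2*√L (c(L) = (L² + 96*L) + √(2*L) = (L² + 96*L) + √2*√L = L² + 96*L + √2*√L)
(-33053 + c(-47)) + 19871 = (-33053 + ((-47)² + 96*(-47) + √2*√(-47))) + 19871 = (-33053 + (2209 - 4512 + √2*(I*√47))) + 19871 = (-33053 + (2209 - 4512 + I*√94)) + 19871 = (-33053 + (-2303 + I*√94)) + 19871 = (-35356 + I*√94) + 19871 = -15485 + I*√94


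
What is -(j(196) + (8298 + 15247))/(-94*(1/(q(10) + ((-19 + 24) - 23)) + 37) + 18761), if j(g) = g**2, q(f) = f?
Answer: -247844/61179 ≈ -4.0511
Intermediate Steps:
-(j(196) + (8298 + 15247))/(-94*(1/(q(10) + ((-19 + 24) - 23)) + 37) + 18761) = -(196**2 + (8298 + 15247))/(-94*(1/(10 + ((-19 + 24) - 23)) + 37) + 18761) = -(38416 + 23545)/(-94*(1/(10 + (5 - 23)) + 37) + 18761) = -61961/(-94*(1/(10 - 18) + 37) + 18761) = -61961/(-94*(1/(-8) + 37) + 18761) = -61961/(-94*(-1/8 + 37) + 18761) = -61961/(-94*295/8 + 18761) = -61961/(-13865/4 + 18761) = -61961/61179/4 = -61961*4/61179 = -1*247844/61179 = -247844/61179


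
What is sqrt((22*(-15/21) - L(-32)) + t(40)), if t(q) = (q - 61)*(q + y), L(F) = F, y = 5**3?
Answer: I*sqrt(168987)/7 ≈ 58.726*I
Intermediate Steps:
y = 125
t(q) = (-61 + q)*(125 + q) (t(q) = (q - 61)*(q + 125) = (-61 + q)*(125 + q))
sqrt((22*(-15/21) - L(-32)) + t(40)) = sqrt((22*(-15/21) - 1*(-32)) + (-7625 + 40**2 + 64*40)) = sqrt((22*(-15*1/21) + 32) + (-7625 + 1600 + 2560)) = sqrt((22*(-5/7) + 32) - 3465) = sqrt((-110/7 + 32) - 3465) = sqrt(114/7 - 3465) = sqrt(-24141/7) = I*sqrt(168987)/7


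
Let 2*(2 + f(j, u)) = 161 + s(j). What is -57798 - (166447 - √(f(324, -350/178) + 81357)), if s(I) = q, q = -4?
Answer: -224245 + 233*√6/2 ≈ -2.2396e+5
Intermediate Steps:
s(I) = -4
f(j, u) = 153/2 (f(j, u) = -2 + (161 - 4)/2 = -2 + (½)*157 = -2 + 157/2 = 153/2)
-57798 - (166447 - √(f(324, -350/178) + 81357)) = -57798 - (166447 - √(153/2 + 81357)) = -57798 - (166447 - √(162867/2)) = -57798 - (166447 - 233*√6/2) = -57798 + (-166447 + 233*√6/2) = -224245 + 233*√6/2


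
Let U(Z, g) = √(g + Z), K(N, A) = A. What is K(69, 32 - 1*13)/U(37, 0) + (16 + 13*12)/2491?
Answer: 172/2491 + 19*√37/37 ≈ 3.1926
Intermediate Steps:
U(Z, g) = √(Z + g)
K(69, 32 - 1*13)/U(37, 0) + (16 + 13*12)/2491 = (32 - 1*13)/(√(37 + 0)) + (16 + 13*12)/2491 = (32 - 13)/(√37) + (16 + 156)*(1/2491) = 19*(√37/37) + 172*(1/2491) = 19*√37/37 + 172/2491 = 172/2491 + 19*√37/37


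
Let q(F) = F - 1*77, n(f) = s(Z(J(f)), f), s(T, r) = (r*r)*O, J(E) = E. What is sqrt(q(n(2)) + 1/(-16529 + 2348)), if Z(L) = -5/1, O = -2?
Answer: I*sqrt(17093578866)/14181 ≈ 9.2195*I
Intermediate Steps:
Z(L) = -5 (Z(L) = -5*1 = -5)
s(T, r) = -2*r**2 (s(T, r) = (r*r)*(-2) = r**2*(-2) = -2*r**2)
n(f) = -2*f**2
q(F) = -77 + F (q(F) = F - 77 = -77 + F)
sqrt(q(n(2)) + 1/(-16529 + 2348)) = sqrt((-77 - 2*2**2) + 1/(-16529 + 2348)) = sqrt((-77 - 2*4) + 1/(-14181)) = sqrt((-77 - 8) - 1/14181) = sqrt(-85 - 1/14181) = sqrt(-1205386/14181) = I*sqrt(17093578866)/14181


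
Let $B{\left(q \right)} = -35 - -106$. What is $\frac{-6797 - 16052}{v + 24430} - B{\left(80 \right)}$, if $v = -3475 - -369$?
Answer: $- \frac{1536853}{21324} \approx -72.072$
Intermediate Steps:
$B{\left(q \right)} = 71$ ($B{\left(q \right)} = -35 + 106 = 71$)
$v = -3106$ ($v = -3475 + 369 = -3106$)
$\frac{-6797 - 16052}{v + 24430} - B{\left(80 \right)} = \frac{-6797 - 16052}{-3106 + 24430} - 71 = - \frac{22849}{21324} - 71 = - \frac{1536853}{21324}$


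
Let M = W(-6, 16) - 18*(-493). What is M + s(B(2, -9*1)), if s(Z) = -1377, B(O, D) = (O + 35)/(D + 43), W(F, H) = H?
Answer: 7513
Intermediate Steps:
M = 8890 (M = 16 - 18*(-493) = 16 + 8874 = 8890)
B(O, D) = (35 + O)/(43 + D)
M + s(B(2, -9*1)) = 8890 - 1377 = 7513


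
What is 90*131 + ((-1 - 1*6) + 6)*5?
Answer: 11785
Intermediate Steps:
90*131 + ((-1 - 1*6) + 6)*5 = 11790 + ((-1 - 6) + 6)*5 = 11790 + (-7 + 6)*5 = 11790 - 1*5 = 11790 - 5 = 11785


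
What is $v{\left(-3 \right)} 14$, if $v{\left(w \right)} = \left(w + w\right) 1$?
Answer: $-84$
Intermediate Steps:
$v{\left(w \right)} = 2 w$ ($v{\left(w \right)} = 2 w 1 = 2 w$)
$v{\left(-3 \right)} 14 = 2 \left(-3\right) 14 = \left(-6\right) 14 = -84$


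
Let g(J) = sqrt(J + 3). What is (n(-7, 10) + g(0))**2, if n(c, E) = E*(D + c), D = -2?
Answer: (90 - sqrt(3))**2 ≈ 7791.2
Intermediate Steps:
n(c, E) = E*(-2 + c)
g(J) = sqrt(3 + J)
(n(-7, 10) + g(0))**2 = (10*(-2 - 7) + sqrt(3 + 0))**2 = (10*(-9) + sqrt(3))**2 = (-90 + sqrt(3))**2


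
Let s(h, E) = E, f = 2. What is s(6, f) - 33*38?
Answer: -1252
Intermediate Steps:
s(6, f) - 33*38 = 2 - 33*38 = 2 - 1254 = -1252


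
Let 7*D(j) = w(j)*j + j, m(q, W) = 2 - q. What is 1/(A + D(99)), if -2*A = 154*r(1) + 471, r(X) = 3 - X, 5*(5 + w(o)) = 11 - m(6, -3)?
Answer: -14/5651 ≈ -0.0024774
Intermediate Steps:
w(o) = -2 (w(o) = -5 + (11 - (2 - 1*6))/5 = -5 + (11 - (2 - 6))/5 = -5 + (11 - 1*(-4))/5 = -5 + (11 + 4)/5 = -5 + (⅕)*15 = -5 + 3 = -2)
D(j) = -j/7 (D(j) = (-2*j + j)/7 = (-j)/7 = -j/7)
A = -779/2 (A = -(154*(3 - 1*1) + 471)/2 = -(154*(3 - 1) + 471)/2 = -(154*2 + 471)/2 = -(308 + 471)/2 = -½*779 = -779/2 ≈ -389.50)
1/(A + D(99)) = 1/(-779/2 - ⅐*99) = 1/(-779/2 - 99/7) = 1/(-5651/14) = -14/5651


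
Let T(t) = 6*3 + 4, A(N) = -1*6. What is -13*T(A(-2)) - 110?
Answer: -396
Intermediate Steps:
A(N) = -6
T(t) = 22 (T(t) = 18 + 4 = 22)
-13*T(A(-2)) - 110 = -13*22 - 110 = -286 - 110 = -396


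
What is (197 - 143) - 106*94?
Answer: -9910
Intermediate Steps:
(197 - 143) - 106*94 = 54 - 9964 = -9910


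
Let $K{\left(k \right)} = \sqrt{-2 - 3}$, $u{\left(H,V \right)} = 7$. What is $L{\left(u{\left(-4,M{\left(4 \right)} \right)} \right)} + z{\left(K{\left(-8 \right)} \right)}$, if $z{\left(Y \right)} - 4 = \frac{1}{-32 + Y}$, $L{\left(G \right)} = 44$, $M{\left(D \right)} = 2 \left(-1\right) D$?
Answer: $\frac{49360}{1029} - \frac{i \sqrt{5}}{1029} \approx 47.969 - 0.0021731 i$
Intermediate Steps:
$M{\left(D \right)} = - 2 D$
$K{\left(k \right)} = i \sqrt{5}$ ($K{\left(k \right)} = \sqrt{-5} = i \sqrt{5}$)
$z{\left(Y \right)} = 4 + \frac{1}{-32 + Y}$
$L{\left(u{\left(-4,M{\left(4 \right)} \right)} \right)} + z{\left(K{\left(-8 \right)} \right)} = 44 + \frac{-127 + 4 i \sqrt{5}}{-32 + i \sqrt{5}}$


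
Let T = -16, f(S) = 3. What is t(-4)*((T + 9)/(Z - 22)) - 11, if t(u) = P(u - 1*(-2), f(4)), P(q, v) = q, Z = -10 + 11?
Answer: -35/3 ≈ -11.667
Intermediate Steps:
Z = 1
t(u) = 2 + u (t(u) = u - 1*(-2) = u + 2 = 2 + u)
t(-4)*((T + 9)/(Z - 22)) - 11 = (2 - 4)*((-16 + 9)/(1 - 22)) - 11 = -(-14)/(-21) - 11 = -(-14)*(-1)/21 - 11 = -2*1/3 - 11 = -2/3 - 11 = -35/3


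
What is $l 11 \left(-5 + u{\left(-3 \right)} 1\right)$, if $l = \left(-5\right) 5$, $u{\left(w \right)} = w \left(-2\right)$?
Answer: $-275$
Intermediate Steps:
$u{\left(w \right)} = - 2 w$
$l = -25$
$l 11 \left(-5 + u{\left(-3 \right)} 1\right) = \left(-25\right) 11 \left(-5 + \left(-2\right) \left(-3\right) 1\right) = - 275 \left(-5 + 6 \cdot 1\right) = - 275 \left(-5 + 6\right) = \left(-275\right) 1 = -275$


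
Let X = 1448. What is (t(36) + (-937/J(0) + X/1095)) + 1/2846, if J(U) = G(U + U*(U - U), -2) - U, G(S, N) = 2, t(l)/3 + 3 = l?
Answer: -573688306/1558185 ≈ -368.18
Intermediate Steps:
t(l) = -9 + 3*l
J(U) = 2 - U
(t(36) + (-937/J(0) + X/1095)) + 1/2846 = ((-9 + 3*36) + (-937/(2 - 1*0) + 1448/1095)) + 1/2846 = ((-9 + 108) + (-937/(2 + 0) + 1448*(1/1095))) + 1/2846 = (99 + (-937/2 + 1448/1095)) + 1/2846 = (99 - 1023119/2190) + 1/2846 = -806309/2190 + 1/2846 = -573688306/1558185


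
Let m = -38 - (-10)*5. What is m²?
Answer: 144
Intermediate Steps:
m = 12 (m = -38 - 1*(-50) = -38 + 50 = 12)
m² = 12² = 144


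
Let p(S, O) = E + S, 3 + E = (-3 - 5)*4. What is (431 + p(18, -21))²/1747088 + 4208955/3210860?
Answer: 49398395835/35060343598 ≈ 1.4090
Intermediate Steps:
E = -35 (E = -3 + (-3 - 5)*4 = -3 - 8*4 = -3 - 32 = -35)
p(S, O) = -35 + S
(431 + p(18, -21))²/1747088 + 4208955/3210860 = (431 + (-35 + 18))²/1747088 + 4208955/3210860 = (431 - 17)²*(1/1747088) + 4208955*(1/3210860) = 414²*(1/1747088) + 841791/642172 = 171396*(1/1747088) + 841791/642172 = 42849/436772 + 841791/642172 = 49398395835/35060343598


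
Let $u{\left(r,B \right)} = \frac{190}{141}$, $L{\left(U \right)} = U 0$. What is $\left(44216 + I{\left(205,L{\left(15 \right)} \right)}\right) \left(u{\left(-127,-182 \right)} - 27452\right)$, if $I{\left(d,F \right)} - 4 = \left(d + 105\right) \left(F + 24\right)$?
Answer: $- \frac{66650733240}{47} \approx -1.4181 \cdot 10^{9}$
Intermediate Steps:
$L{\left(U \right)} = 0$
$u{\left(r,B \right)} = \frac{190}{141}$ ($u{\left(r,B \right)} = 190 \cdot \frac{1}{141} = \frac{190}{141}$)
$I{\left(d,F \right)} = 4 + \left(24 + F\right) \left(105 + d\right)$ ($I{\left(d,F \right)} = 4 + \left(d + 105\right) \left(F + 24\right) = 4 + \left(105 + d\right) \left(24 + F\right) = 4 + \left(24 + F\right) \left(105 + d\right)$)
$\left(44216 + I{\left(205,L{\left(15 \right)} \right)}\right) \left(u{\left(-127,-182 \right)} - 27452\right) = \left(44216 + \left(2524 + 24 \cdot 205 + 105 \cdot 0 + 0 \cdot 205\right)\right) \left(\frac{190}{141} - 27452\right) = \left(44216 + \left(2524 + 4920 + 0 + 0\right)\right) \left(- \frac{3870542}{141}\right) = \left(44216 + 7444\right) \left(- \frac{3870542}{141}\right) = 51660 \left(- \frac{3870542}{141}\right) = - \frac{66650733240}{47}$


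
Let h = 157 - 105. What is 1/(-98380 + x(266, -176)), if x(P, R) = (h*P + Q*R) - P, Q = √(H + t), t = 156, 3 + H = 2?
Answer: -42407/3594306658 + 44*√155/1797153329 ≈ -1.1494e-5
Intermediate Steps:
H = -1 (H = -3 + 2 = -1)
h = 52
Q = √155 (Q = √(-1 + 156) = √155 ≈ 12.450)
x(P, R) = 51*P + R*√155 (x(P, R) = (52*P + √155*R) - P = (52*P + R*√155) - P = 51*P + R*√155)
1/(-98380 + x(266, -176)) = 1/(-98380 + (51*266 - 176*√155)) = 1/(-98380 + (13566 - 176*√155)) = 1/(-84814 - 176*√155)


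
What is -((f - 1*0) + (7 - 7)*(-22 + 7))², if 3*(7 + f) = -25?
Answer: -2116/9 ≈ -235.11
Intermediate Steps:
f = -46/3 (f = -7 + (⅓)*(-25) = -7 - 25/3 = -46/3 ≈ -15.333)
-((f - 1*0) + (7 - 7)*(-22 + 7))² = -((-46/3 - 1*0) + (7 - 7)*(-22 + 7))² = -((-46/3 + 0) + 0*(-15))² = -(-46/3 + 0)² = -(-46/3)² = -1*2116/9 = -2116/9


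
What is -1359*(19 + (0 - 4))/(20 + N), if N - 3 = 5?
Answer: -20385/28 ≈ -728.04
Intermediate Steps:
N = 8 (N = 3 + 5 = 8)
-1359*(19 + (0 - 4))/(20 + N) = -1359*(19 + (0 - 4))/(20 + 8) = -1359*(19 - 4)/28 = -20385/28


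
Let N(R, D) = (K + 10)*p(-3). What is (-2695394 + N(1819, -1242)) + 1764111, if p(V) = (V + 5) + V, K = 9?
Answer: -931302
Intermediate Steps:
p(V) = 5 + 2*V (p(V) = (5 + V) + V = 5 + 2*V)
N(R, D) = -19 (N(R, D) = (9 + 10)*(5 + 2*(-3)) = 19*(5 - 6) = 19*(-1) = -19)
(-2695394 + N(1819, -1242)) + 1764111 = (-2695394 - 19) + 1764111 = -2695413 + 1764111 = -931302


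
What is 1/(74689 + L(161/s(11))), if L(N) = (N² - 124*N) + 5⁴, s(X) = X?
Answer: 121/8919311 ≈ 1.3566e-5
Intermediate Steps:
L(N) = 625 + N² - 124*N (L(N) = (N² - 124*N) + 625 = 625 + N² - 124*N)
1/(74689 + L(161/s(11))) = 1/(74689 + (625 + (161/11)² - 19964/11)) = 1/(74689 + (625 + (161*(1/11))² - 19964/11)) = 1/(74689 + (625 + (161/11)² - 124*161/11)) = 1/(74689 + (625 + 25921/121 - 19964/11)) = 1/(74689 - 118058/121) = 1/(8919311/121) = 121/8919311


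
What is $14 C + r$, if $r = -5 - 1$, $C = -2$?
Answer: $-34$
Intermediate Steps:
$r = -6$ ($r = -5 - 1 = -6$)
$14 C + r = 14 \left(-2\right) - 6 = -28 - 6 = -34$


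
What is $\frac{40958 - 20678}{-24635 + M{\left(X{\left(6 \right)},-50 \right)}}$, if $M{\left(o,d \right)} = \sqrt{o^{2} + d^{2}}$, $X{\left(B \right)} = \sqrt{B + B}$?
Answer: $- \frac{166532600}{202293571} - \frac{27040 \sqrt{157}}{202293571} \approx -0.8249$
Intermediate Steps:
$X{\left(B \right)} = \sqrt{2} \sqrt{B}$ ($X{\left(B \right)} = \sqrt{2 B} = \sqrt{2} \sqrt{B}$)
$M{\left(o,d \right)} = \sqrt{d^{2} + o^{2}}$
$\frac{40958 - 20678}{-24635 + M{\left(X{\left(6 \right)},-50 \right)}} = \frac{40958 - 20678}{-24635 + \sqrt{\left(-50\right)^{2} + \left(\sqrt{2} \sqrt{6}\right)^{2}}} = \frac{20280}{-24635 + \sqrt{2500 + \left(2 \sqrt{3}\right)^{2}}} = \frac{20280}{-24635 + \sqrt{2500 + 12}} = \frac{20280}{-24635 + \sqrt{2512}} = \frac{20280}{-24635 + 4 \sqrt{157}}$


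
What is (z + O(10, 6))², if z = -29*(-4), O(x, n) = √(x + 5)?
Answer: (116 + √15)² ≈ 14370.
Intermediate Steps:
O(x, n) = √(5 + x)
z = 116
(z + O(10, 6))² = (116 + √(5 + 10))² = (116 + √15)²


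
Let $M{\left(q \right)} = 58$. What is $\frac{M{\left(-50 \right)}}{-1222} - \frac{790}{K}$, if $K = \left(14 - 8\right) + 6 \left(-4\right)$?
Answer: $\frac{241084}{5499} \approx 43.841$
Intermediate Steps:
$K = -18$ ($K = \left(14 - 8\right) - 24 = 6 - 24 = -18$)
$\frac{M{\left(-50 \right)}}{-1222} - \frac{790}{K} = \frac{58}{-1222} - \frac{790}{-18} = 58 \left(- \frac{1}{1222}\right) - - \frac{395}{9} = - \frac{29}{611} + \frac{395}{9} = \frac{241084}{5499}$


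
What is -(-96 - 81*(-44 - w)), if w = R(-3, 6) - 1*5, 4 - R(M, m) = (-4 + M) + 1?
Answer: -3873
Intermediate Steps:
R(M, m) = 7 - M (R(M, m) = 4 - ((-4 + M) + 1) = 4 - (-3 + M) = 4 + (3 - M) = 7 - M)
w = 5 (w = (7 - 1*(-3)) - 1*5 = (7 + 3) - 5 = 10 - 5 = 5)
-(-96 - 81*(-44 - w)) = -(-96 - 81*(-44 - 1*5)) = -(-96 - 81*(-44 - 5)) = -(-96 - 81*(-49)) = -(-96 + 3969) = -1*3873 = -3873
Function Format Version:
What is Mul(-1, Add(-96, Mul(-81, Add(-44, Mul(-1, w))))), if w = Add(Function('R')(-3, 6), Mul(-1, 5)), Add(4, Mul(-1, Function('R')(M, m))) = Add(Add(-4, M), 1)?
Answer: -3873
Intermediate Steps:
Function('R')(M, m) = Add(7, Mul(-1, M)) (Function('R')(M, m) = Add(4, Mul(-1, Add(Add(-4, M), 1))) = Add(4, Mul(-1, Add(-3, M))) = Add(4, Add(3, Mul(-1, M))) = Add(7, Mul(-1, M)))
w = 5 (w = Add(Add(7, Mul(-1, -3)), Mul(-1, 5)) = Add(Add(7, 3), -5) = Add(10, -5) = 5)
Mul(-1, Add(-96, Mul(-81, Add(-44, Mul(-1, w))))) = Mul(-1, Add(-96, Mul(-81, Add(-44, Mul(-1, 5))))) = Mul(-1, Add(-96, Mul(-81, Add(-44, -5)))) = Mul(-1, Add(-96, Mul(-81, -49))) = Mul(-1, Add(-96, 3969)) = Mul(-1, 3873) = -3873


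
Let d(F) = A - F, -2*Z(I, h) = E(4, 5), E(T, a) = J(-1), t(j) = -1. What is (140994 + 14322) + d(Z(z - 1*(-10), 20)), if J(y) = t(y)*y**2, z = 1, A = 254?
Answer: 311139/2 ≈ 1.5557e+5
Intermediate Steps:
J(y) = -y**2
E(T, a) = -1 (E(T, a) = -1*(-1)**2 = -1*1 = -1)
Z(I, h) = 1/2 (Z(I, h) = -1/2*(-1) = 1/2)
d(F) = 254 - F
(140994 + 14322) + d(Z(z - 1*(-10), 20)) = (140994 + 14322) + (254 - 1*1/2) = 155316 + (254 - 1/2) = 155316 + 507/2 = 311139/2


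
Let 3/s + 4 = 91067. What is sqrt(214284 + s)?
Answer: 89*sqrt(224333245185)/91063 ≈ 462.91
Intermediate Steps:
s = 3/91063 (s = 3/(-4 + 91067) = 3/91063 ≈ 3.2944e-5)
sqrt(214284 + s) = sqrt(214284 + 3/91063) = sqrt(19513343895/91063) = 89*sqrt(224333245185)/91063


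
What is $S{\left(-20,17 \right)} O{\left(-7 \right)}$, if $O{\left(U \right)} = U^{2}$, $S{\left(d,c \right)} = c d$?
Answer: $-16660$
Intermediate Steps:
$S{\left(-20,17 \right)} O{\left(-7 \right)} = 17 \left(-20\right) \left(-7\right)^{2} = \left(-340\right) 49 = -16660$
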